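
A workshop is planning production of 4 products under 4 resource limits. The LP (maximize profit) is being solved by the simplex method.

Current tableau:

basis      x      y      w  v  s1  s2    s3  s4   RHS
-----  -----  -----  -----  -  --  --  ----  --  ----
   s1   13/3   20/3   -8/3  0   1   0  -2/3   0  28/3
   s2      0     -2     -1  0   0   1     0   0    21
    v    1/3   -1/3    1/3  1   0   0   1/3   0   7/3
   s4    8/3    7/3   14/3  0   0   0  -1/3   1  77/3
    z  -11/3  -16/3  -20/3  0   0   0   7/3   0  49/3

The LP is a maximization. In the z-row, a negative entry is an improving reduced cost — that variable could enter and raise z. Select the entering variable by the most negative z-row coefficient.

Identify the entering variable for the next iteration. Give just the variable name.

Objective-row coefficients: x: -11/3, y: -16/3, w: -20/3, v: 0, s1: 0, s2: 0, s3: 7/3, s4: 0.
The most negative is -20/3 in column w, so w enters.

w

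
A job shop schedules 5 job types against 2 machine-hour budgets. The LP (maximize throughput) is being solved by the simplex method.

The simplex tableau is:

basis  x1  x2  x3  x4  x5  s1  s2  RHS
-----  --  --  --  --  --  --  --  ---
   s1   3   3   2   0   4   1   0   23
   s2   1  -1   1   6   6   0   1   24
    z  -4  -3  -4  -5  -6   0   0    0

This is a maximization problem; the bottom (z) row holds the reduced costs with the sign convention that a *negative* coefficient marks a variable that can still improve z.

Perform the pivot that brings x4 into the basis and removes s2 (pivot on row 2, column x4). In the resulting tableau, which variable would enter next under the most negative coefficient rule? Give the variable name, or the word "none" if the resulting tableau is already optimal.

Pivot element 6. New z-row = old z-row − (-5)·(row 2/6).
Updated z-row coefficients: x1: -19/6, x2: -23/6, x3: -19/6, x4: 0, x5: -1, s1: 0, s2: 5/6.
The most negative is -23/6 in column x2, so x2 would enter next.

x2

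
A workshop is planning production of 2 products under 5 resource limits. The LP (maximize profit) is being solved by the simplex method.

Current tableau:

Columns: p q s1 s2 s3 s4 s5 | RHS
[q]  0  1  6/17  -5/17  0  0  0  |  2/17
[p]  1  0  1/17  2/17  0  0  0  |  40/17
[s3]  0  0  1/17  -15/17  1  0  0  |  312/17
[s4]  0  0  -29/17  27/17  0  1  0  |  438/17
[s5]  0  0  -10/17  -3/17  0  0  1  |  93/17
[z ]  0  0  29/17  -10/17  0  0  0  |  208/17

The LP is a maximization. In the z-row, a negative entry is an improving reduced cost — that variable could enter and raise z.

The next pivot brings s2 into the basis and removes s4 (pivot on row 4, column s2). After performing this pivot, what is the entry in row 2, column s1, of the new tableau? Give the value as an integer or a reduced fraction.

5/27

Pivot element is row 4, column s2: 27/17.
Normalize row 4: new (row 4, s1) = (-29/17)/(27/17) = -29/27.
row 2 ← row 2 − (2/17)·(new row 4): 1/17 − (2/17)·(-29/27) = 5/27.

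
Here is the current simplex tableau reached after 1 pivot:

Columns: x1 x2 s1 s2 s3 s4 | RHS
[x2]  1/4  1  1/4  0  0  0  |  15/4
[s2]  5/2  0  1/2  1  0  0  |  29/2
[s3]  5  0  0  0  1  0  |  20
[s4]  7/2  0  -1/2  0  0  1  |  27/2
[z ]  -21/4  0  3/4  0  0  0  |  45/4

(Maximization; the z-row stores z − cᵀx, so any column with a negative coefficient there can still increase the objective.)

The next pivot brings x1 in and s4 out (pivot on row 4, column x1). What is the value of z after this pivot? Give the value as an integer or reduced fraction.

Minimum ratio for x1: (27/2)/(7/2) = 27/7.
z changes by −(z-row coeff of x1)·ratio = −(-21/4)·(27/7) = 81/4.
New z = 45/4 + (81/4) = 63/2.

63/2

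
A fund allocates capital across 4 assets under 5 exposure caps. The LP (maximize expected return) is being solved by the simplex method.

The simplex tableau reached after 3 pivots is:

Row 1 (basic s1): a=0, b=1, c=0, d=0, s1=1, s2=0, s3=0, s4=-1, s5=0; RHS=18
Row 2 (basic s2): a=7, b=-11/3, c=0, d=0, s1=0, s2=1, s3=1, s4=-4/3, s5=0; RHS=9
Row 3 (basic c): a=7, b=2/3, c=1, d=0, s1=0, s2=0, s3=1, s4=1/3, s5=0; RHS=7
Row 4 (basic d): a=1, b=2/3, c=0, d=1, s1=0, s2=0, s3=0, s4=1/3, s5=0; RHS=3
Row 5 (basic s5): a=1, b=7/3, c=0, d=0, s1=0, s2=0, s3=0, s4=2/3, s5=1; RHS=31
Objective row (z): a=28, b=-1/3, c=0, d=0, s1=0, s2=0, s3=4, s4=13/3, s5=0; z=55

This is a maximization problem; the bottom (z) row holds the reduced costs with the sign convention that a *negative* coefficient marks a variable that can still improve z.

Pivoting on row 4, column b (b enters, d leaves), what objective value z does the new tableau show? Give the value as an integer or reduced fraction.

113/2

Minimum ratio for b: 3/(2/3) = 9/2.
z changes by −(z-row coeff of b)·ratio = −(-1/3)·(9/2) = 3/2.
New z = 55 + (3/2) = 113/2.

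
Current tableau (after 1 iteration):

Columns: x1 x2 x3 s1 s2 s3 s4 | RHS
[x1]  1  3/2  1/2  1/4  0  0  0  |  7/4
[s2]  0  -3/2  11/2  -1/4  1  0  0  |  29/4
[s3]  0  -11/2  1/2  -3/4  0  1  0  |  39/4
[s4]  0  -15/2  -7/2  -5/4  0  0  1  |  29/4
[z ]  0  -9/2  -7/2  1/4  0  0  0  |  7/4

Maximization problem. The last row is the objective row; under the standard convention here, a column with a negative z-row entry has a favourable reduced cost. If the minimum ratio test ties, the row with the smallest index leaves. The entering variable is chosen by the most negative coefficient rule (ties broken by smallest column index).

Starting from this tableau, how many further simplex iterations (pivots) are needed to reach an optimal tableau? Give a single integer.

pivot: x2 in, x1 out → z = 7
pivot: x3 in, s2 out → z = 10
No improving column remains; optimal.

2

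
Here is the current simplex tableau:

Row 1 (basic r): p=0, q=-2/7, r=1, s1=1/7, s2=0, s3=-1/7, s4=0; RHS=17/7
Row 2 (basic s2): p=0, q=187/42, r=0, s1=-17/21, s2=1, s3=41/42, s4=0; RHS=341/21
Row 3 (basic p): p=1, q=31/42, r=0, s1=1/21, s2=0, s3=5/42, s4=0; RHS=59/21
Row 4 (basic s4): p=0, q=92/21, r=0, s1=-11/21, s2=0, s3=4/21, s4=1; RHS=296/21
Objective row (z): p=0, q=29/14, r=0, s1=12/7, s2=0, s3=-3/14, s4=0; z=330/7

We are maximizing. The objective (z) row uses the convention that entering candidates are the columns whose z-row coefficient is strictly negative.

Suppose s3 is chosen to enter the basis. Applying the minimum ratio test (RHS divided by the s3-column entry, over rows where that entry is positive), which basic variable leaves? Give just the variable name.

s2

Ratios: row 1 (r): entry -1/7 ≤ 0, skip; row 2 (s2): (341/21)/(41/42) = 682/41; row 3 (p): (59/21)/(5/42) = 118/5; row 4 (s4): (296/21)/(4/21) = 74.
Minimum ratio 682/41 is in the s2 row, so s2 leaves.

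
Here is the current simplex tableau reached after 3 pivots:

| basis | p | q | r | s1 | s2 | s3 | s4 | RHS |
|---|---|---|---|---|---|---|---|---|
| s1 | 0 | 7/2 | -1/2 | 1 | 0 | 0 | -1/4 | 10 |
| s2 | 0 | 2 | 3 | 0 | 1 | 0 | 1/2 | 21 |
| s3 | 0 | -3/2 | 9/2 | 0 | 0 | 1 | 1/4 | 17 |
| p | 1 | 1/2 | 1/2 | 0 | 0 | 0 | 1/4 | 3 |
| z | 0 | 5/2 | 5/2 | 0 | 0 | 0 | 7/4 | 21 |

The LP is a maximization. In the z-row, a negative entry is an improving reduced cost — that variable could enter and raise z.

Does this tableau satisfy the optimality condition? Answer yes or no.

No objective-row coefficient is strictly negative, so no entering variable exists; the tableau is optimal.

yes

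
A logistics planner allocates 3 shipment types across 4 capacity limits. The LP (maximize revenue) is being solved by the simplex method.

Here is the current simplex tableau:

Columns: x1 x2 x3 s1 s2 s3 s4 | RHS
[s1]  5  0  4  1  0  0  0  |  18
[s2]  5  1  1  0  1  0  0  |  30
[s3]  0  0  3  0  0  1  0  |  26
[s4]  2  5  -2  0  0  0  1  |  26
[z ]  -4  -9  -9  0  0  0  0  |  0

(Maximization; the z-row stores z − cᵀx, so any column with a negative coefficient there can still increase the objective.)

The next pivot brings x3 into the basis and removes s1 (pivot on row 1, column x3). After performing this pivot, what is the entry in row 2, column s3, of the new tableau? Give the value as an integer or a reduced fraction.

0

Pivot element is row 1, column x3: 4.
Normalize row 1: new (row 1, s3) = 0/4 = 0.
row 2 ← row 2 − 1·(new row 1): 0 − 1·0 = 0.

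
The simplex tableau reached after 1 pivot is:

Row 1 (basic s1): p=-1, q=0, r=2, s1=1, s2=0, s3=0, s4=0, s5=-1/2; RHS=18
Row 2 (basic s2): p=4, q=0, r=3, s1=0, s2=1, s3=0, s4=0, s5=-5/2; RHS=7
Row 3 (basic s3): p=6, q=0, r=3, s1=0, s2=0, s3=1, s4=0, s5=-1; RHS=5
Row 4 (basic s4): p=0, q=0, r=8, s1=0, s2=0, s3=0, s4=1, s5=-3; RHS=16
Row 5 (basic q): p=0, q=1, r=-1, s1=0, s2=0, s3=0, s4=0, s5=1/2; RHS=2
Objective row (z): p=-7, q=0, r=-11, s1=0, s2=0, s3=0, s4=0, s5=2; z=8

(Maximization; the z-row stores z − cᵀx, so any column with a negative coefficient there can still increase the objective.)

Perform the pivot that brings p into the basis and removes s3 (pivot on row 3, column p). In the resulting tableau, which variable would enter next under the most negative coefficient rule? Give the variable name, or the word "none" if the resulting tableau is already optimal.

r

Pivot element 6. New z-row = old z-row − (-7)·(row 3/6).
Updated z-row coefficients: p: 0, q: 0, r: -15/2, s1: 0, s2: 0, s3: 7/6, s4: 0, s5: 5/6.
The most negative is -15/2 in column r, so r would enter next.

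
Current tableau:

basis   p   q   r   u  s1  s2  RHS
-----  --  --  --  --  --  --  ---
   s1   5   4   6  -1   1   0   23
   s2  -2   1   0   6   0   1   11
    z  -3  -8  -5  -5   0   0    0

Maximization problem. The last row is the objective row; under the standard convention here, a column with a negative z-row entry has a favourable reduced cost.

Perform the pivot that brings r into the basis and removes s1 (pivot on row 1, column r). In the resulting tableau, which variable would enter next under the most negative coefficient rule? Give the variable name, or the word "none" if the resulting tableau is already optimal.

Pivot element 6. New z-row = old z-row − (-5)·(row 1/6).
Updated z-row coefficients: p: 7/6, q: -14/3, r: 0, u: -35/6, s1: 5/6, s2: 0.
The most negative is -35/6 in column u, so u would enter next.

u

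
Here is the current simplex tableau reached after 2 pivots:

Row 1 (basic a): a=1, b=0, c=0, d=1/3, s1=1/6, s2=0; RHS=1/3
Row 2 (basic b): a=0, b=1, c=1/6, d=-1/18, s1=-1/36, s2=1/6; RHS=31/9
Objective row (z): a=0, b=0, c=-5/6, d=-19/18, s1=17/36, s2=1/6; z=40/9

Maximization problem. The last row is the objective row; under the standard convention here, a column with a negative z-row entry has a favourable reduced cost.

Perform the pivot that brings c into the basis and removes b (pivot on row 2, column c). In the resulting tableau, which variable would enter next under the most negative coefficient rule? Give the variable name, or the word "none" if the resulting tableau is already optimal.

Pivot element 1/6. New z-row = old z-row − (-5/6)·(row 2/(1/6)).
Updated z-row coefficients: a: 0, b: 5, c: 0, d: -4/3, s1: 1/3, s2: 1.
The most negative is -4/3 in column d, so d would enter next.

d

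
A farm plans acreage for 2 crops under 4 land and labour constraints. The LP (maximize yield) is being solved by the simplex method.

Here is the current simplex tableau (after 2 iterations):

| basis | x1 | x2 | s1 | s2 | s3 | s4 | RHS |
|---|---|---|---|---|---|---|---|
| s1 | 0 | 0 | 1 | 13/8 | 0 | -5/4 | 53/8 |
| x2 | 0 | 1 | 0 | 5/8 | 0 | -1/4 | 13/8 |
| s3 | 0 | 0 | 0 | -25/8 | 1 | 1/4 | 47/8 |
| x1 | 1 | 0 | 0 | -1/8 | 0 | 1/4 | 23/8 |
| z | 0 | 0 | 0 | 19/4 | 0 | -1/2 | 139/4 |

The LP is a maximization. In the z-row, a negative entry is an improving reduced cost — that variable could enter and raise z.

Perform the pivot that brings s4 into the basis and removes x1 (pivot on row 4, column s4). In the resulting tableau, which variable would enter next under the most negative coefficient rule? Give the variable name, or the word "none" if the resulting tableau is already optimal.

Pivot element 1/4. New z-row = old z-row − (-1/2)·(row 4/(1/4)).
Updated z-row coefficients: x1: 2, x2: 0, s1: 0, s2: 9/2, s3: 0, s4: 0.
No coefficient is strictly negative; the tableau after this pivot is optimal.

none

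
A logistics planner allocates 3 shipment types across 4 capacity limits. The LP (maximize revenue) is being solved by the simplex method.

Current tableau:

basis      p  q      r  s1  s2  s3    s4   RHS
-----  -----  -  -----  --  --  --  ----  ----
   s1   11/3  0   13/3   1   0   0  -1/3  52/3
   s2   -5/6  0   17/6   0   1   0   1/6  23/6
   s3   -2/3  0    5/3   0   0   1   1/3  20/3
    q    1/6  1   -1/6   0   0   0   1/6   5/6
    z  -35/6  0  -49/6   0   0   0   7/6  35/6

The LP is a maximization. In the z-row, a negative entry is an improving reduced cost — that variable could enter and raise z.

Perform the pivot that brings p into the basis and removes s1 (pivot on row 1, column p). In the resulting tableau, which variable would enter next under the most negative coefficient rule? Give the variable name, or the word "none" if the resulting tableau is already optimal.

Pivot element 11/3. New z-row = old z-row − (-35/6)·(row 1/(11/3)).
Updated z-row coefficients: p: 0, q: 0, r: -14/11, s1: 35/22, s2: 0, s3: 0, s4: 7/11.
The most negative is -14/11 in column r, so r would enter next.

r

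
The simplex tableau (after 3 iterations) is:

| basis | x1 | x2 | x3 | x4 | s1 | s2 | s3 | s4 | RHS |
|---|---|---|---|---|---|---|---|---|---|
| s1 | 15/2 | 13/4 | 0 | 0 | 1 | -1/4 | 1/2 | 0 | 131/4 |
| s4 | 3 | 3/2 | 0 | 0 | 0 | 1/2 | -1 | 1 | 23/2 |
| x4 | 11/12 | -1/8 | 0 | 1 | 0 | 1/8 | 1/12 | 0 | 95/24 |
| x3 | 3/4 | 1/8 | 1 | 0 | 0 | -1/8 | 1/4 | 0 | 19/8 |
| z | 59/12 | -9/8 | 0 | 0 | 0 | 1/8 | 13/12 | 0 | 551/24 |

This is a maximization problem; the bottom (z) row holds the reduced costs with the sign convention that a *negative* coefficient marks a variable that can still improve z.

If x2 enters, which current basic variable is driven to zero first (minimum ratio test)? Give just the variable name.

s4

Ratios: row 1 (s1): (131/4)/(13/4) = 131/13; row 2 (s4): (23/2)/(3/2) = 23/3; row 3 (x4): entry -1/8 ≤ 0, skip; row 4 (x3): (19/8)/(1/8) = 19.
Minimum ratio 23/3 is in the s4 row, so s4 leaves.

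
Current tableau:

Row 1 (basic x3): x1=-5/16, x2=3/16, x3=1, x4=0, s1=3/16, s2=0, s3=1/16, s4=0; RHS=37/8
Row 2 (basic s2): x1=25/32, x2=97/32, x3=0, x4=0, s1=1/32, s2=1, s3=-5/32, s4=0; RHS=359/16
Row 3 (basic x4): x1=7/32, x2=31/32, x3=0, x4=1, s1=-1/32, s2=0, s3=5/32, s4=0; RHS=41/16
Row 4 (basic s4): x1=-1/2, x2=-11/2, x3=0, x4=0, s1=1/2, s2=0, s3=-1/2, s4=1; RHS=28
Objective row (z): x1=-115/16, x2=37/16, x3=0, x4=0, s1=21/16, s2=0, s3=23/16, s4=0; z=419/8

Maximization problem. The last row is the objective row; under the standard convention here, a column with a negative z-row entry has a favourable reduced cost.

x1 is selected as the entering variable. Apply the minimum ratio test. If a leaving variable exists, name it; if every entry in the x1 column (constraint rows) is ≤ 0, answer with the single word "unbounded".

x4

Ratios: row 1 (x3): entry -5/16 ≤ 0, skip; row 2 (s2): (359/16)/(25/32) = 718/25; row 3 (x4): (41/16)/(7/32) = 82/7; row 4 (s4): entry -1/2 ≤ 0, skip.
Minimum ratio is in the x4 row, so x4 leaves.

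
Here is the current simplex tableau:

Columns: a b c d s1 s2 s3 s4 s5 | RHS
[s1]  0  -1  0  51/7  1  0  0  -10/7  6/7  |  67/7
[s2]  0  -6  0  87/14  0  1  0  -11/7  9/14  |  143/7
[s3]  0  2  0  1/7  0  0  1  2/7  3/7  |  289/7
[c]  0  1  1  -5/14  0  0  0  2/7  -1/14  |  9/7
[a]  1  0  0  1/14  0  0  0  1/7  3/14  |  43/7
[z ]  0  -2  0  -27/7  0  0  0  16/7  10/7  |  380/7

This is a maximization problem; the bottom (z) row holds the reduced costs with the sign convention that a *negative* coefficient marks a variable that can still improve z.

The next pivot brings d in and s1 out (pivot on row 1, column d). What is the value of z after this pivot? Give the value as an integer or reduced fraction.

1009/17

Minimum ratio for d: (67/7)/(51/7) = 67/51.
z changes by −(z-row coeff of d)·ratio = −(-27/7)·(67/51) = 603/119.
New z = 380/7 + (603/119) = 1009/17.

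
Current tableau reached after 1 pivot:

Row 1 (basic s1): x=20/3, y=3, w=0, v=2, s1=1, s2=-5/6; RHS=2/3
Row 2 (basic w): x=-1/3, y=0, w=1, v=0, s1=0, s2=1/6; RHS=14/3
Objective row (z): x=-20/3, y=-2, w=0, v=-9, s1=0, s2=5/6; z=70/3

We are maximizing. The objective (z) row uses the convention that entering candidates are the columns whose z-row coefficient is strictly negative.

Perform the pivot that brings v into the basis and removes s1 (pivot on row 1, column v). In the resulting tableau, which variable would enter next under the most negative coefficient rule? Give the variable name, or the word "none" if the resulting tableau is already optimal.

Pivot element 2. New z-row = old z-row − (-9)·(row 1/2).
Updated z-row coefficients: x: 70/3, y: 23/2, w: 0, v: 0, s1: 9/2, s2: -35/12.
The most negative is -35/12 in column s2, so s2 would enter next.

s2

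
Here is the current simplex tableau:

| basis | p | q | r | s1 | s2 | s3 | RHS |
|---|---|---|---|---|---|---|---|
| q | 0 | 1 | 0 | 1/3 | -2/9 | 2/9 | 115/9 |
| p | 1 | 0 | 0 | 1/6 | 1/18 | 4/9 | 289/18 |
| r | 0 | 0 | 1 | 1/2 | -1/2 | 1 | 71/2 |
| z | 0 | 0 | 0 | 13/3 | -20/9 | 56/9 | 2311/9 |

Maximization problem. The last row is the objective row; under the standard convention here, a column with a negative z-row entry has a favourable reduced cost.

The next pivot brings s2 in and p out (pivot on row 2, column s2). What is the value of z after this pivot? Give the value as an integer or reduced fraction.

Minimum ratio for s2: (289/18)/(1/18) = 289.
z changes by −(z-row coeff of s2)·ratio = −(-20/9)·289 = 5780/9.
New z = 2311/9 + (5780/9) = 899.

899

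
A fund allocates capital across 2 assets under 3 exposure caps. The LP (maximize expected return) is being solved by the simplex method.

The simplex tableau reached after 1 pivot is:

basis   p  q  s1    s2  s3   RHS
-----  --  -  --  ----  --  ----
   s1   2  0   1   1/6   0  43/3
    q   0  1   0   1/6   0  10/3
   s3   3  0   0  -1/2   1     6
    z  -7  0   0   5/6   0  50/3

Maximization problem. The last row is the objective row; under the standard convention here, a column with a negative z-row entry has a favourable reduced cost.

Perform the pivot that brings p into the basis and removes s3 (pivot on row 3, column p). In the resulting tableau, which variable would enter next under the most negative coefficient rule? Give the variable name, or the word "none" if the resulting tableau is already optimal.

Pivot element 3. New z-row = old z-row − (-7)·(row 3/3).
Updated z-row coefficients: p: 0, q: 0, s1: 0, s2: -1/3, s3: 7/3.
The most negative is -1/3 in column s2, so s2 would enter next.

s2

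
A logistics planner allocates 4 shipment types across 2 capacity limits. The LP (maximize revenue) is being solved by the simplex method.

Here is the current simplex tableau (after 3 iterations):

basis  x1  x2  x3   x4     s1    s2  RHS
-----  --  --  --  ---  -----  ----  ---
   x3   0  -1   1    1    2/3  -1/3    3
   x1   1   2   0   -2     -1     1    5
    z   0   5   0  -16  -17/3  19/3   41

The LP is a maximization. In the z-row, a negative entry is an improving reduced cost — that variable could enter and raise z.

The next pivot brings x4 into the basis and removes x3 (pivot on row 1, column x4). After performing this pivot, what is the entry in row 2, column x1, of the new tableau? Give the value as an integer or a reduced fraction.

1

Pivot element is row 1, column x4: 1.
Normalize row 1: new (row 1, x1) = 0/1 = 0.
row 2 ← row 2 − (-2)·(new row 1): 1 − (-2)·0 = 1.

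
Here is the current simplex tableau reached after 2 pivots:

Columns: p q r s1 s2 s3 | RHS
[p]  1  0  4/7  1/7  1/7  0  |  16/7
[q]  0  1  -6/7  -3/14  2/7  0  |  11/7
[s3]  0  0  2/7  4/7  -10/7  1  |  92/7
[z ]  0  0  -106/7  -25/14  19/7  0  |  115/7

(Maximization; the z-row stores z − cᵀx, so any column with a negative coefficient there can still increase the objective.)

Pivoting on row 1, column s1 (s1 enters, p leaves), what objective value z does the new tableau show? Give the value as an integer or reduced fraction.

45

Minimum ratio for s1: (16/7)/(1/7) = 16.
z changes by −(z-row coeff of s1)·ratio = −(-25/14)·16 = 200/7.
New z = 115/7 + (200/7) = 45.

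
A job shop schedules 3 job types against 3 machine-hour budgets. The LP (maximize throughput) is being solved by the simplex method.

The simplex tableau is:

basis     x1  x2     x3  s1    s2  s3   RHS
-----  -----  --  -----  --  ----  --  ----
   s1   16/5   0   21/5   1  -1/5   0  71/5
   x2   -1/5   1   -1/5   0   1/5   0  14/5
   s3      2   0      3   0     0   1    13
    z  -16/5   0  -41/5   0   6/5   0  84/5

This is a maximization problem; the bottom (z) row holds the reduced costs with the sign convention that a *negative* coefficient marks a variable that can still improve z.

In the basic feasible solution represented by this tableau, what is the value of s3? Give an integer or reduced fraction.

13

s3 is basic (row 3); its value is the RHS of that row: 13.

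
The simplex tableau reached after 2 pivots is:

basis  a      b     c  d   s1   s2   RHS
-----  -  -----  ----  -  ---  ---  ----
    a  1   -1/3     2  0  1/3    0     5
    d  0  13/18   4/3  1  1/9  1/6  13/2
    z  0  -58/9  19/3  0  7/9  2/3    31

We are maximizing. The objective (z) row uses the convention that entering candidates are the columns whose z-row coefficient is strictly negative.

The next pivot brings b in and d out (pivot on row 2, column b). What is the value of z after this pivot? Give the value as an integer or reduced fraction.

89

Minimum ratio for b: (13/2)/(13/18) = 9.
z changes by −(z-row coeff of b)·ratio = −(-58/9)·9 = 58.
New z = 31 + 58 = 89.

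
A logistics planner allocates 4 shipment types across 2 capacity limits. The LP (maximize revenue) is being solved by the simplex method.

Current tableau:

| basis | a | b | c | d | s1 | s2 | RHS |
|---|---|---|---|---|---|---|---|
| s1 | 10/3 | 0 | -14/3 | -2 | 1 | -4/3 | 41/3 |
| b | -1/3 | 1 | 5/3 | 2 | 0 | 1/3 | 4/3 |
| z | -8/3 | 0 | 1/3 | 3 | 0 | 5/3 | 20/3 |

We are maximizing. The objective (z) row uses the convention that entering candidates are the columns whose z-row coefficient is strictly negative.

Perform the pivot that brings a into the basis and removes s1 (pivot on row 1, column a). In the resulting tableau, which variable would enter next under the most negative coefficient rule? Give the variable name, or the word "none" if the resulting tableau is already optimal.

c

Pivot element 10/3. New z-row = old z-row − (-8/3)·(row 1/(10/3)).
Updated z-row coefficients: a: 0, b: 0, c: -17/5, d: 7/5, s1: 4/5, s2: 3/5.
The most negative is -17/5 in column c, so c would enter next.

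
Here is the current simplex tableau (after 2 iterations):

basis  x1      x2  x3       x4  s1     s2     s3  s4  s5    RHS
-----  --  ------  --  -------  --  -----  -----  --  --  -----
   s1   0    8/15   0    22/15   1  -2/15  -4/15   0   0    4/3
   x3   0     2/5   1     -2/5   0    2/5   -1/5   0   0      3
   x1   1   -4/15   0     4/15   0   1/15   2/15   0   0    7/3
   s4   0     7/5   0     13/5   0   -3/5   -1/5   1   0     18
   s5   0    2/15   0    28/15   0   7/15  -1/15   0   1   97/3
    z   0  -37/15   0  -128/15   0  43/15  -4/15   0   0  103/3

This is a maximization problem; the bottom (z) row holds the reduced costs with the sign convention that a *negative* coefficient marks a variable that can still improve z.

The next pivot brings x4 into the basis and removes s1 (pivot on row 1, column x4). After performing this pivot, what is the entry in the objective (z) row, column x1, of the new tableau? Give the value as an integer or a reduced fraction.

Pivot element is row 1, column x4: 22/15.
Normalize row 1: new (row 1, x1) = 0/(22/15) = 0.
z-row ← z-row − (-128/15)·(new row 1): 0 − (-128/15)·0 = 0.

0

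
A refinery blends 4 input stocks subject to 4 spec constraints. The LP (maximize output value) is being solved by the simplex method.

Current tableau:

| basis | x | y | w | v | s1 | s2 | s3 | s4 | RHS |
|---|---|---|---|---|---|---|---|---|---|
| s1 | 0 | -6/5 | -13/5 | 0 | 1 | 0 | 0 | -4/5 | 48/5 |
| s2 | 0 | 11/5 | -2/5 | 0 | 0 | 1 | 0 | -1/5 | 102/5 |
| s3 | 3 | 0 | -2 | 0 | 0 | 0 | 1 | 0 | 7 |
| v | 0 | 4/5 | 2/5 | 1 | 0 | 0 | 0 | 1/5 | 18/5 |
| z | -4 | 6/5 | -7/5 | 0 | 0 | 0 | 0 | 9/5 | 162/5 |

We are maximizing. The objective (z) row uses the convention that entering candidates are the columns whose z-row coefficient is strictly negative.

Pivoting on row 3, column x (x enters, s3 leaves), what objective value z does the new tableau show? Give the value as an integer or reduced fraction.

626/15

Minimum ratio for x: 7/3 = 7/3.
z changes by −(z-row coeff of x)·ratio = −(-4)·(7/3) = 28/3.
New z = 162/5 + (28/3) = 626/15.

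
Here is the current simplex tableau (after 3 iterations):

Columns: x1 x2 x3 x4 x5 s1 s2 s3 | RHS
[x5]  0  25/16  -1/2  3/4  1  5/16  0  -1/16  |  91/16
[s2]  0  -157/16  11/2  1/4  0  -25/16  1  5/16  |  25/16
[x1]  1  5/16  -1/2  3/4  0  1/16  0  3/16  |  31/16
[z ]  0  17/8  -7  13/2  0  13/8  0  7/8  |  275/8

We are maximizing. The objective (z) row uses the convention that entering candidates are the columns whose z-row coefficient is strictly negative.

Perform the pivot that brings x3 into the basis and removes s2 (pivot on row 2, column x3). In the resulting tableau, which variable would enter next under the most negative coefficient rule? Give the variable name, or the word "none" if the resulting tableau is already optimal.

Pivot element 11/2. New z-row = old z-row − (-7)·(row 2/(11/2)).
Updated z-row coefficients: x1: 0, x2: -114/11, x3: 0, x4: 75/11, x5: 0, s1: -4/11, s2: 14/11, s3: 14/11.
The most negative is -114/11 in column x2, so x2 would enter next.

x2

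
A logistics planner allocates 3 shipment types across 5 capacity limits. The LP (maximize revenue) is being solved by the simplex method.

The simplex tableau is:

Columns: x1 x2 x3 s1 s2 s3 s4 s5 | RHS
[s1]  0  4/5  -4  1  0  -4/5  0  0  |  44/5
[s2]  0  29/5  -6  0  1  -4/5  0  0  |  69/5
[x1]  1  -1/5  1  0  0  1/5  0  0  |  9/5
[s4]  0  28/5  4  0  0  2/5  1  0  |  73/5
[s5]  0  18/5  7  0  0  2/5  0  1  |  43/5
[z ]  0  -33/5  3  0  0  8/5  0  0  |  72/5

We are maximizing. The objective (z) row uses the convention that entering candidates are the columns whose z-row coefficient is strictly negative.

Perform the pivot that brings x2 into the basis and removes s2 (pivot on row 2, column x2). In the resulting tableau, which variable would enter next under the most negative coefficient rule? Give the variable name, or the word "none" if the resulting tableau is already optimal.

Pivot element 29/5. New z-row = old z-row − (-33/5)·(row 2/(29/5)).
Updated z-row coefficients: x1: 0, x2: 0, x3: -111/29, s1: 0, s2: 33/29, s3: 20/29, s4: 0, s5: 0.
The most negative is -111/29 in column x3, so x3 would enter next.

x3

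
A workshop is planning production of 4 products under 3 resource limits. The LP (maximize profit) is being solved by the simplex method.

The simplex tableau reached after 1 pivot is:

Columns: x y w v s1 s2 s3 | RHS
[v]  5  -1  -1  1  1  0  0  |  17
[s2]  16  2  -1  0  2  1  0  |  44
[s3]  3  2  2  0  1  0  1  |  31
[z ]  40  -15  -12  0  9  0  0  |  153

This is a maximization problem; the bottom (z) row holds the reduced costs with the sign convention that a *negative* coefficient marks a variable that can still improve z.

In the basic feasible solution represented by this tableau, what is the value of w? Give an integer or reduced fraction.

w is nonbasic (not in the basis column), so its value in the current BFS is 0.

0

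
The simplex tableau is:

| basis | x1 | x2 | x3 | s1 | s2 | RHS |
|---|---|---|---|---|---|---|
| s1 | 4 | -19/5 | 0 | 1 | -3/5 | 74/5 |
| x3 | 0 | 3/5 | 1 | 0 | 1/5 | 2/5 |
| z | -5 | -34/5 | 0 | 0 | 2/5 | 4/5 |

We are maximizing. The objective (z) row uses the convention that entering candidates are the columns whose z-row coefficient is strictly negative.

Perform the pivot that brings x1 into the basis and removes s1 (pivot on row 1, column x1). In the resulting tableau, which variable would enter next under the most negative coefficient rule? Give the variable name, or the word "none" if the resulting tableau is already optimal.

x2

Pivot element 4. New z-row = old z-row − (-5)·(row 1/4).
Updated z-row coefficients: x1: 0, x2: -231/20, x3: 0, s1: 5/4, s2: -7/20.
The most negative is -231/20 in column x2, so x2 would enter next.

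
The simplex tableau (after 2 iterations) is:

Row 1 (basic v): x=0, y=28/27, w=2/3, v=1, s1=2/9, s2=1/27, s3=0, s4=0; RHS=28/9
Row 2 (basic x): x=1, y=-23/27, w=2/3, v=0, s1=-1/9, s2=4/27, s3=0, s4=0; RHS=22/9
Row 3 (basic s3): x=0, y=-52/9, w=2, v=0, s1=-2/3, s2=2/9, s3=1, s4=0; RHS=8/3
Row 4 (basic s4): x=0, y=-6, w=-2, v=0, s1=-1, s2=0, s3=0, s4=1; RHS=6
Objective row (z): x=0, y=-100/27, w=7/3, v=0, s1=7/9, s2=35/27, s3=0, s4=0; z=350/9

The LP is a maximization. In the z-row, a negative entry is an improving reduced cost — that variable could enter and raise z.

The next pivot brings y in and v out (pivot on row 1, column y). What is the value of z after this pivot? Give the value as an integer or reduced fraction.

50

Minimum ratio for y: (28/9)/(28/27) = 3.
z changes by −(z-row coeff of y)·ratio = −(-100/27)·3 = 100/9.
New z = 350/9 + (100/9) = 50.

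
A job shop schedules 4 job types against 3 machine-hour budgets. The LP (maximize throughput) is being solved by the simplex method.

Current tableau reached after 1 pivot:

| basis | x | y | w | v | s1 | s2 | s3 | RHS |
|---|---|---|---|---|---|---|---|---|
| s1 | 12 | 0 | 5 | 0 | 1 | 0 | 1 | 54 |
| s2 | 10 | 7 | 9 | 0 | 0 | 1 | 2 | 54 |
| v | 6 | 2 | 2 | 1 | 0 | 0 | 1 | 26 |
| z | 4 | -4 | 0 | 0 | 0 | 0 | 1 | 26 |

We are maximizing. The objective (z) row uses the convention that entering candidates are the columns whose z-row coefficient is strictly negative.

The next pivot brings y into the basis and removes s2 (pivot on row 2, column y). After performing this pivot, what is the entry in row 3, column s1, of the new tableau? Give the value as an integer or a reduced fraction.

0

Pivot element is row 2, column y: 7.
Normalize row 2: new (row 2, s1) = 0/7 = 0.
row 3 ← row 3 − 2·(new row 2): 0 − 2·0 = 0.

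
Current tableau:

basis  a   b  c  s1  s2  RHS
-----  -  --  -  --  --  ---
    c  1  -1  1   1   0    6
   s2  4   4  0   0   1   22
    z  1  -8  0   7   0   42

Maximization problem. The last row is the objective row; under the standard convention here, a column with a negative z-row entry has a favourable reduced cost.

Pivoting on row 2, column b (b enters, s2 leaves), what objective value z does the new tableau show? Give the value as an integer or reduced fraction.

Minimum ratio for b: 22/4 = 11/2.
z changes by −(z-row coeff of b)·ratio = −(-8)·(11/2) = 44.
New z = 42 + 44 = 86.

86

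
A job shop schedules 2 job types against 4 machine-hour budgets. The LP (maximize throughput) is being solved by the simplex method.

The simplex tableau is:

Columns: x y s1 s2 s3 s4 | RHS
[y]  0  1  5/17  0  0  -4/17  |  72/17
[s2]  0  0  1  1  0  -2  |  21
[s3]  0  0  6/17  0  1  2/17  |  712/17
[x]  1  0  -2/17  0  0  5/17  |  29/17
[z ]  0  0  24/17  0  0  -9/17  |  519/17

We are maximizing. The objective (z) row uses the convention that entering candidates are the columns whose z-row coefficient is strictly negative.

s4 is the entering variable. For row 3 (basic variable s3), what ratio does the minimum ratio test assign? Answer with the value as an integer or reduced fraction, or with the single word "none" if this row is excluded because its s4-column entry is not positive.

356

Ratio = RHS / (s4 entry) = (712/17) / (2/17) = 356.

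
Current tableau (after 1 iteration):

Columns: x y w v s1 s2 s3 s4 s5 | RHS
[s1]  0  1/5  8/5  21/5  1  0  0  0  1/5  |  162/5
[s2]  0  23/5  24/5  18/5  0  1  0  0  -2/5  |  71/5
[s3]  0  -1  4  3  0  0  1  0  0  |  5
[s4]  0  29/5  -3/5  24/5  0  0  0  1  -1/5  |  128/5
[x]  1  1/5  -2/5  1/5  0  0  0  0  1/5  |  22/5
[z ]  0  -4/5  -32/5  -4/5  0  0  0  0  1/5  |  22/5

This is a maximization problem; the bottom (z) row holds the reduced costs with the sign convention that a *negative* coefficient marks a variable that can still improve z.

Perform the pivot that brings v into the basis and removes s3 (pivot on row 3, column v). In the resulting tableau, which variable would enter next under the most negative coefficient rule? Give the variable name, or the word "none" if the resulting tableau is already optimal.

w

Pivot element 3. New z-row = old z-row − (-4/5)·(row 3/3).
Updated z-row coefficients: x: 0, y: -16/15, w: -16/3, v: 0, s1: 0, s2: 0, s3: 4/15, s4: 0, s5: 1/5.
The most negative is -16/3 in column w, so w would enter next.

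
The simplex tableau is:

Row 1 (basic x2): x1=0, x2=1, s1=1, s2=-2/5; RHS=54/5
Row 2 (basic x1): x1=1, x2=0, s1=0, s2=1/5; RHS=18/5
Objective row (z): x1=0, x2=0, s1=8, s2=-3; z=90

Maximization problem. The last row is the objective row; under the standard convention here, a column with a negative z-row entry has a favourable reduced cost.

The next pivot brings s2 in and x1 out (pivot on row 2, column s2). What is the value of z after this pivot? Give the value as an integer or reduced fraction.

Minimum ratio for s2: (18/5)/(1/5) = 18.
z changes by −(z-row coeff of s2)·ratio = −(-3)·18 = 54.
New z = 90 + 54 = 144.

144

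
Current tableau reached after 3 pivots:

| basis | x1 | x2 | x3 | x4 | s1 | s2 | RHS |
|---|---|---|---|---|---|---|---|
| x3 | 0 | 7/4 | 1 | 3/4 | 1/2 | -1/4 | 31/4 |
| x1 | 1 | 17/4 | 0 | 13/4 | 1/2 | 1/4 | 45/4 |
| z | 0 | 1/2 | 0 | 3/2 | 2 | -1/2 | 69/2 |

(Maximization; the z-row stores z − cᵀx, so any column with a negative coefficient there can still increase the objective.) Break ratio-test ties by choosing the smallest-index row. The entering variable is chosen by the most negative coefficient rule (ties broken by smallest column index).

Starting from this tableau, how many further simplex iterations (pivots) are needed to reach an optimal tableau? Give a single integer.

1

pivot: s2 in, x1 out → z = 57
No improving column remains; optimal.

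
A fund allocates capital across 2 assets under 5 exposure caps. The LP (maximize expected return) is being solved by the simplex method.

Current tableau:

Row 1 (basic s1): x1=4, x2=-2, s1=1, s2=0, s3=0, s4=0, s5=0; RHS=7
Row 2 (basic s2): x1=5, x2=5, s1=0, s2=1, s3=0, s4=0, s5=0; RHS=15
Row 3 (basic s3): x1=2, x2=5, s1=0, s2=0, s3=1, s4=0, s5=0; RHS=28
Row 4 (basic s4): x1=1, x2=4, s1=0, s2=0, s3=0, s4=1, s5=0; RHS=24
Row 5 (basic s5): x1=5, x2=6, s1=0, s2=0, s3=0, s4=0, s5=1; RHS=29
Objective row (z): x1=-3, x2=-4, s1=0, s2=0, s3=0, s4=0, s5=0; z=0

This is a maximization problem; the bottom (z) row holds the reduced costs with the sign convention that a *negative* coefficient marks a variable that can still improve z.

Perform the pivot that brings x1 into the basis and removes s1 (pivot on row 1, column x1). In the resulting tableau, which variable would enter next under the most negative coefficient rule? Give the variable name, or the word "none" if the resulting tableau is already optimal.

x2

Pivot element 4. New z-row = old z-row − (-3)·(row 1/4).
Updated z-row coefficients: x1: 0, x2: -11/2, s1: 3/4, s2: 0, s3: 0, s4: 0, s5: 0.
The most negative is -11/2 in column x2, so x2 would enter next.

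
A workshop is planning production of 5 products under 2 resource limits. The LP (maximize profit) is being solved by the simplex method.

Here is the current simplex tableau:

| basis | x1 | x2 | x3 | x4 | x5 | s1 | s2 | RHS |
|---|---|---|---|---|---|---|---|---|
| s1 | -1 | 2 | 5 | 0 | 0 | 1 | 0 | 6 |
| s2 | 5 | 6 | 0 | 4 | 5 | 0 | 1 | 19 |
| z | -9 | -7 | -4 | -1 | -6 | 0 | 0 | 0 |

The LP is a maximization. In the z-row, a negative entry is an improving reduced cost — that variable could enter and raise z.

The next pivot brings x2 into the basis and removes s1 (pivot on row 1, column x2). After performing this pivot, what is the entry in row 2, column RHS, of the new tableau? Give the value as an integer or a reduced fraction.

Pivot element is row 1, column x2: 2.
Normalize row 1: new (row 1, RHS) = 6/2 = 3.
row 2 ← row 2 − 6·(new row 1): 19 − 6·3 = 1.

1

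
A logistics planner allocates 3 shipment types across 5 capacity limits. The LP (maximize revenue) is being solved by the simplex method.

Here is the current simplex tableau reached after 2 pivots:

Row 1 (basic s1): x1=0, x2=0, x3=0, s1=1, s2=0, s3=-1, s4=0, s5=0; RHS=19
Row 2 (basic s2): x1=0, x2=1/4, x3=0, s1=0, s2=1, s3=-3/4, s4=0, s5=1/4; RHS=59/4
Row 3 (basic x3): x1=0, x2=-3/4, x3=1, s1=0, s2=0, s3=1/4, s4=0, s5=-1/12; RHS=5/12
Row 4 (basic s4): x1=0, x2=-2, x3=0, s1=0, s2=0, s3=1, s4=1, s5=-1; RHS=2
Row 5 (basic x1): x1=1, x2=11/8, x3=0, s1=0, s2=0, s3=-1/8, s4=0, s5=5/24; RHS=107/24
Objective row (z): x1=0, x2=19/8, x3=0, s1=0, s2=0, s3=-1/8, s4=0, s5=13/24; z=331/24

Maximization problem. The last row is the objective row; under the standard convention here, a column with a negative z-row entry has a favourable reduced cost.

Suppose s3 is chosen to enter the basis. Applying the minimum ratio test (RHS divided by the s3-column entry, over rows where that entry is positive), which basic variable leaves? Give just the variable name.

Ratios: row 1 (s1): entry -1 ≤ 0, skip; row 2 (s2): entry -3/4 ≤ 0, skip; row 3 (x3): (5/12)/(1/4) = 5/3; row 4 (s4): 2/1 = 2; row 5 (x1): entry -1/8 ≤ 0, skip.
Minimum ratio 5/3 is in the x3 row, so x3 leaves.

x3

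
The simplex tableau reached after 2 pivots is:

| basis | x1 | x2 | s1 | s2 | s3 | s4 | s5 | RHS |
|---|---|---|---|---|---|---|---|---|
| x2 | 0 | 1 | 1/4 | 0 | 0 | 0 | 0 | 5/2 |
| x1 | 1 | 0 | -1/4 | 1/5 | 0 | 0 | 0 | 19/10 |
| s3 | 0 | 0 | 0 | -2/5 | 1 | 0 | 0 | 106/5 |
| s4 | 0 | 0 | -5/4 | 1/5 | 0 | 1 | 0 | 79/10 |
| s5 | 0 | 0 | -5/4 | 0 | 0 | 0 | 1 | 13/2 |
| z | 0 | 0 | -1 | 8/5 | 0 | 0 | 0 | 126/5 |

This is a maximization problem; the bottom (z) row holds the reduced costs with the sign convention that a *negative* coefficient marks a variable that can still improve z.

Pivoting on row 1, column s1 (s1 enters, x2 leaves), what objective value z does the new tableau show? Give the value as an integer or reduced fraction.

Minimum ratio for s1: (5/2)/(1/4) = 10.
z changes by −(z-row coeff of s1)·ratio = −(-1)·10 = 10.
New z = 126/5 + 10 = 176/5.

176/5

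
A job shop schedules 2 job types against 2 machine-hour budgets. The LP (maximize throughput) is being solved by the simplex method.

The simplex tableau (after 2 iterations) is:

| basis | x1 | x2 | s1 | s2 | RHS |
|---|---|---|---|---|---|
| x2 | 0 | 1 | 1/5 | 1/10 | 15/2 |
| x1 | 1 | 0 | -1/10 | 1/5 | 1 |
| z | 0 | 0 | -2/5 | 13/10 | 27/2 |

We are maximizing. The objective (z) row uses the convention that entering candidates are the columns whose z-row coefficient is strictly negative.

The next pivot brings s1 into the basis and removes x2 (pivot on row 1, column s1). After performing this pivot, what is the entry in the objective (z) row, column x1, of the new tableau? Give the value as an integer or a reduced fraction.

Pivot element is row 1, column s1: 1/5.
Normalize row 1: new (row 1, x1) = 0/(1/5) = 0.
z-row ← z-row − (-2/5)·(new row 1): 0 − (-2/5)·0 = 0.

0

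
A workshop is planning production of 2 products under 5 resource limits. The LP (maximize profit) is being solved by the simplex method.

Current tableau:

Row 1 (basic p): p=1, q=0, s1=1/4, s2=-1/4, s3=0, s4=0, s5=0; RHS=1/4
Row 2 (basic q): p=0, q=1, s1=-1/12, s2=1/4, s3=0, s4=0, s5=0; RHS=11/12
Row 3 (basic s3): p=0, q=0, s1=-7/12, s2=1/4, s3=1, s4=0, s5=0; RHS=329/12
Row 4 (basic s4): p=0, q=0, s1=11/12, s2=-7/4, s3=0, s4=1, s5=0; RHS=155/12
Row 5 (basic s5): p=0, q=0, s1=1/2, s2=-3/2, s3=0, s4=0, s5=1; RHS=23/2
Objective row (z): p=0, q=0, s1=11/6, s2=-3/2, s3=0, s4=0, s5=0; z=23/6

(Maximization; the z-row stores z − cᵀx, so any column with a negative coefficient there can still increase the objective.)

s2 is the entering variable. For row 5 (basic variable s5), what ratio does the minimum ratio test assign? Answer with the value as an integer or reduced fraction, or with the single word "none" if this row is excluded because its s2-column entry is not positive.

The s2 entry in row 5 is -3/2 ≤ 0, so this row gives no ratio.

none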